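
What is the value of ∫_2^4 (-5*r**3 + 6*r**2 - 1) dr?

-190

By the power rule, an antiderivative is F(r) = -5*r**4/4 + 2*r**3 - r.
Then F(4) - F(2) = (-196) - (-6) = -190.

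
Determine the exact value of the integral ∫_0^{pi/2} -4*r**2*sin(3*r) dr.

8/27 + 4*pi/9

Integrate by parts twice (u = r^2, dv = -4*sin(3*r) dr).
An antiderivative is F(r) = 4*r**2*cos(3*r)/3 - 8*r*sin(3*r)/9 - 8*cos(3*r)/27.
Then F(pi/2) - F(0) = (4*pi/9) - (-8/27) = 8/27 + 4*pi/9.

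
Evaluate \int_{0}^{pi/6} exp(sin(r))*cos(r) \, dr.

Let u = sin(r), so du = cos(r) dr. When r = 0, u = 0; when r = pi/6, u = 1/2.
The integral becomes ∫ exp(u) du from 0 to 1/2, with antiderivative exp(u).
Back in r: F(r) = exp(sin(r)).
Then F(pi/6) - F(0) = (exp(1/2)) - (1) = -1 + exp(1/2).

-1 + exp(1/2)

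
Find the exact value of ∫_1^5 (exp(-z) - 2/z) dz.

An antiderivative is F(z) = -2*log(z) - exp(-z).
Then F(5) - F(1) = (-2*log(5) - exp(-5)) - (-exp(-1)) = -2*log(5) - exp(-5) + exp(-1).

-2*log(5) - exp(-5) + exp(-1)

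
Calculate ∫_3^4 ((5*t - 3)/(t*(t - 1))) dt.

log(16/3)

Factor the denominator: t**2 - t = t(t - 1).
Partial fractions: (5*t - 3)/(t*(t - 1)) = 3/t + 2/(t - 1).
An antiderivative is F(t) = 3*log(t) + 2*log(t - 1).
Then F(4) - F(3) = (2*log(3) + 6*log(2)) - (2*log(2) + 3*log(3)) = log(16/3).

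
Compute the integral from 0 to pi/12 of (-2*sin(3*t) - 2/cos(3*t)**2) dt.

An antiderivative is F(t) = 2*cos(3*t)/3 - 2*tan(3*t)/3.
Then F(pi/12) - F(0) = (-2/3 + sqrt(2)/3) - (2/3) = -4/3 + sqrt(2)/3.

-4/3 + sqrt(2)/3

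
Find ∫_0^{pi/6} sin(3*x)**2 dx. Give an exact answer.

pi/12

Use the identity sin^2(3*x) = (1 - cos(6*x))/2.
An antiderivative is F(x) = x/2 - sin(6*x)/12.
Then F(pi/6) - F(0) = (pi/12) - (0) = pi/12.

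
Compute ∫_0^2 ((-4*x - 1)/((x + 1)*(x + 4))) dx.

log(32/81)

Factor the denominator: x**2 + 5*x + 4 = (x + 4)(x + 1).
Partial fractions: (-4*x - 1)/((x + 1)*(x + 4)) = -5/(x + 4) + 1/(x + 1).
An antiderivative is F(x) = log(x + 1) - 5*log(x + 4).
Then F(2) - F(0) = (-4*log(3) - 5*log(2)) - (-10*log(2)) = log(32/81).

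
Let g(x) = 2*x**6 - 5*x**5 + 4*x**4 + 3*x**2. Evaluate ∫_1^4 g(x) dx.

150483/70

By the power rule, an antiderivative is F(x) = 2*x**7/7 - 5*x**6/6 + 4*x**5/5 + x**3.
Then F(4) - F(1) = (225856/105) - (263/210) = 150483/70.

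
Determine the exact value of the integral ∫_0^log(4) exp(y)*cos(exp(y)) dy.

-sin(1) + sin(4)

Let u = exp(y), so du = exp(y) dy. When y = 0, u = 1; when y = log(4), u = 4.
The integral becomes ∫ cos(u) du from 1 to 4, with antiderivative sin(u).
Back in y: F(y) = sin(exp(y)).
Then F(log(4)) - F(0) = (sin(4)) - (sin(1)) = -sin(1) + sin(4).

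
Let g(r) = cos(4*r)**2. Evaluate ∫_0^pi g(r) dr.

pi/2

Use the identity cos^2(4*r) = (1 + cos(8*r))/2.
An antiderivative is F(r) = r/2 + sin(8*r)/16.
Then F(pi) - F(0) = (pi/2) - (0) = pi/2.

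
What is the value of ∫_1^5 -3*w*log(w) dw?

18 - 75*log(5)/2

Integrate by parts once (u = ln w, dv = -3*w dw).
An antiderivative is F(w) = -3*w**2*(2*log(w) - 1)/4.
Then F(5) - F(1) = (75/4 - 75*log(5)/2) - (3/4) = 18 - 75*log(5)/2.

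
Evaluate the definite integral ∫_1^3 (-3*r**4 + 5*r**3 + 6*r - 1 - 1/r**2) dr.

-358/15

By the power rule, an antiderivative is F(r) = -3*r**5/5 + 5*r**4/4 + 3*r**2 - r + 1/r.
Then F(3) - F(1) = (-1213/60) - (73/20) = -358/15.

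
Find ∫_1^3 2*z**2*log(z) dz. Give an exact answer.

Integrate by parts once (u = ln z, dv = 2*z**2 dz).
An antiderivative is F(z) = 2*z**3*(3*log(z) - 1)/9.
Then F(3) - F(1) = (-6 + 18*log(3)) - (-2/9) = -52/9 + 18*log(3).

-52/9 + 18*log(3)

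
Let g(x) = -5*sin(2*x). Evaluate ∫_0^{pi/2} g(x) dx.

An antiderivative is F(x) = 5*cos(2*x)/2.
Then F(pi/2) - F(0) = (-5/2) - (5/2) = -5.

-5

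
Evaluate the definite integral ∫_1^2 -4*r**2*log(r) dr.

Integrate by parts once (u = ln r, dv = -4*r**2 dr).
An antiderivative is F(r) = -4*r**3*(3*log(r) - 1)/9.
Then F(2) - F(1) = (32/9 - 32*log(2)/3) - (4/9) = 28/9 - 32*log(2)/3.

28/9 - 32*log(2)/3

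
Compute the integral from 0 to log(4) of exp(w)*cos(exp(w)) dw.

Let u = exp(w), so du = exp(w) dw. When w = 0, u = 1; when w = log(4), u = 4.
The integral becomes ∫ cos(u) du from 1 to 4, with antiderivative sin(u).
Back in w: F(w) = sin(exp(w)).
Then F(log(4)) - F(0) = (sin(4)) - (sin(1)) = -sin(1) + sin(4).

-sin(1) + sin(4)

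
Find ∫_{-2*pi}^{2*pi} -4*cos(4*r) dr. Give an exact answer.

An antiderivative is F(r) = -sin(4*r).
Then F(2*pi) - F(-2*pi) = (0) - (0) = 0.

0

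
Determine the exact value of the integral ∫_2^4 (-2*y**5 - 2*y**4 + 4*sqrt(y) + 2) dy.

-25732/15 - 16*sqrt(2)/3

By the power rule, an antiderivative is F(y) = -y**6/3 - 2*y**5/5 + 8*y**(3/2)/3 + 2*y.
Then F(4) - F(2) = (-8728/5) - (-452/15 + 16*sqrt(2)/3) = -25732/15 - 16*sqrt(2)/3.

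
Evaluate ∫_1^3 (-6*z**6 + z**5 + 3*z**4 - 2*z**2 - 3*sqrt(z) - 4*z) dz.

By the power rule, an antiderivative is F(z) = -6*z**7/7 + z**6/6 + 3*z**5/5 - 2*z**(3/2) - 2*z**3/3 - 2*z**2.
Then F(3) - F(1) = (-115029/70 - 6*sqrt(3)) - (-333/70) = -57348/35 - 6*sqrt(3).

-57348/35 - 6*sqrt(3)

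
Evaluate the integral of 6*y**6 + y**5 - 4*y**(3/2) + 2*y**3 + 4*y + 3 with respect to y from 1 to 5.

By the power rule, an antiderivative is F(y) = 6*y**7/7 + y**6/6 - 8*y**(5/2)/5 + y**4/2 + 2*y**2 + 3*y.
Then F(5) - F(1) = (1468865/21 - 40*sqrt(5)) - (517/105) = 2447936/35 - 40*sqrt(5).

2447936/35 - 40*sqrt(5)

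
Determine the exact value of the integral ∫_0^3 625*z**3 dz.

50625/4

Let u = 5*z, so du = 5 dz. When z = 0, u = 0; when z = 3, u = 15.
The integral becomes ∫ u**3 du from 0 to 15, with antiderivative u**4/4.
Back in z: F(z) = 625*z**4/4.
Then F(3) - F(0) = (50625/4) - (0) = 50625/4.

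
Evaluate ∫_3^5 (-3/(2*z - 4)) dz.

An antiderivative is F(z) = -3*log(2*z - 4)/2.
Then F(5) - F(3) = (-3*log(6)/2) - (-3*log(2)/2) = -3*log(3)/2.

-3*log(3)/2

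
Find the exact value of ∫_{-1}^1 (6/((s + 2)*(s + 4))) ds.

Factor the denominator: s**2 + 6*s + 8 = (s + 4)(s + 2).
Partial fractions: 6/((s + 2)*(s + 4)) = -3/(s + 4) + 3/(s + 2).
An antiderivative is F(s) = 3*log(s + 2) - 3*log(s + 4).
Then F(1) - F(-1) = (-3*log(5) + 3*log(3)) - (-log(27)) = -3*log(5) + 6*log(3).

-3*log(5) + 6*log(3)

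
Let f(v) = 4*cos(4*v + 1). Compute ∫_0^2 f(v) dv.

-sin(1) + sin(9)

Let u = 4*v + 1, so du = 4 dv. When v = 0, u = 1; when v = 2, u = 9.
The integral becomes ∫ cos(u) du from 1 to 9, with antiderivative sin(u).
Back in v: F(v) = sin(4*v + 1).
Then F(2) - F(0) = (sin(9)) - (sin(1)) = -sin(1) + sin(9).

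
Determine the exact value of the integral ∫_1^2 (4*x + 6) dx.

12

By the power rule, an antiderivative is F(x) = 2*x**2 + 6*x.
Then F(2) - F(1) = (20) - (8) = 12.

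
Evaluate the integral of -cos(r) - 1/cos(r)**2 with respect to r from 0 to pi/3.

-3*sqrt(3)/2

An antiderivative is F(r) = -sin(r) - tan(r).
Then F(pi/3) - F(0) = (-3*sqrt(3)/2) - (0) = -3*sqrt(3)/2.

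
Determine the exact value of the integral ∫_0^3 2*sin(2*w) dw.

Let u = 2*w, so du = 2 dw. When w = 0, u = 0; when w = 3, u = 6.
The integral becomes ∫ sin(u) du from 0 to 6, with antiderivative -cos(u).
Back in w: F(w) = -cos(2*w).
Then F(3) - F(0) = (-cos(6)) - (-1) = 1 - cos(6).

1 - cos(6)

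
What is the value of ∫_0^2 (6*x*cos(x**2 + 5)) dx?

3*sin(9) - 3*sin(5)

Let u = x**2 + 5, so du = 2*x dx. When x = 0, u = 5; when x = 2, u = 9.
The integral becomes 3·∫ cos(u) du from 5 to 9, with antiderivative 3*sin(u).
Back in x: F(x) = 3*sin(x**2 + 5).
Then F(2) - F(0) = (3*sin(9)) - (3*sin(5)) = 3*sin(9) - 3*sin(5).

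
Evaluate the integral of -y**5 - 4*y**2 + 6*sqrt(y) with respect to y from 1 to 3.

-160 + 12*sqrt(3)

By the power rule, an antiderivative is F(y) = -y**6/6 + 4*y**(3/2) - 4*y**3/3.
Then F(3) - F(1) = (-315/2 + 12*sqrt(3)) - (5/2) = -160 + 12*sqrt(3).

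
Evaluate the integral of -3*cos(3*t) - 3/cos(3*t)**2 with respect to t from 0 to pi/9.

An antiderivative is F(t) = -sin(3*t) - tan(3*t).
Then F(pi/9) - F(0) = (-3*sqrt(3)/2) - (0) = -3*sqrt(3)/2.

-3*sqrt(3)/2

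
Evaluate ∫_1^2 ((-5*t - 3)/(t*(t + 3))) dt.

-4*log(5) + 7*log(2)

Factor the denominator: t**2 + 3*t = (t + 3)t.
Partial fractions: (-5*t - 3)/(t*(t + 3)) = -4/(t + 3) - 1/t.
An antiderivative is F(t) = -log(t) - 4*log(t + 3).
Then F(2) - F(1) = (-4*log(5) - log(2)) - (-8*log(2)) = -4*log(5) + 7*log(2).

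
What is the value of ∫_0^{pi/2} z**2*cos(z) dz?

Integrate by parts twice (u = z^2, dv = cos(z) dz).
An antiderivative is F(z) = z**2*sin(z) + 2*z*cos(z) - 2*sin(z).
Then F(pi/2) - F(0) = (-2 + pi**2/4) - (0) = -2 + pi**2/4.

-2 + pi**2/4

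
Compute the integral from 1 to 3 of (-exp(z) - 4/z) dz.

-exp(3) - log(81) + exp(1)

An antiderivative is F(z) = -exp(z) - 4*log(z).
Then F(3) - F(1) = (-exp(3) - log(81)) - (-exp(1)) = -exp(3) - log(81) + exp(1).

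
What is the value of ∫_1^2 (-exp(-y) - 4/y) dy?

An antiderivative is F(y) = -4*log(y) + exp(-y).
Then F(2) - F(1) = (-4*log(2) + exp(-2)) - (exp(-1)) = -4*log(2) - exp(-1) + exp(-2).

-4*log(2) - exp(-1) + exp(-2)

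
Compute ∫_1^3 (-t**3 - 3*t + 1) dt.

By the power rule, an antiderivative is F(t) = -t**4/4 - 3*t**2/2 + t.
Then F(3) - F(1) = (-123/4) - (-3/4) = -30.

-30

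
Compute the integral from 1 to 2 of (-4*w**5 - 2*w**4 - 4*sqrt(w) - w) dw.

-1597/30 - 16*sqrt(2)/3

By the power rule, an antiderivative is F(w) = -2*w**6/3 - 2*w**5/5 - 8*w**(3/2)/3 - w**2/2.
Then F(2) - F(1) = (-862/15 - 16*sqrt(2)/3) - (-127/30) = -1597/30 - 16*sqrt(2)/3.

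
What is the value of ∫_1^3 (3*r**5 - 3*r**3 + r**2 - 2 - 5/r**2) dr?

By the power rule, an antiderivative is F(r) = r**6/2 - 3*r**4/4 + r**3/3 - 2*r + 5/r.
Then F(3) - F(1) = (3701/12) - (37/12) = 916/3.

916/3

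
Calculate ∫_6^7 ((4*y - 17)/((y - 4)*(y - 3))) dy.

Factor the denominator: y**2 - 7*y + 12 = (y - 3)(y - 4).
Partial fractions: (4*y - 17)/((y - 4)*(y - 3)) = 5/(y - 3) - 1/(y - 4).
An antiderivative is F(y) = -log(y - 4) + 5*log(y - 3).
Then F(7) - F(6) = (-log(3) + 10*log(2)) - (-log(2) + 5*log(3)) = -6*log(3) + 11*log(2).

-6*log(3) + 11*log(2)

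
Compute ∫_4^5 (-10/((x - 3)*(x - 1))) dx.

Factor the denominator: x**2 - 4*x + 3 = (x - 1)(x - 3).
Partial fractions: -10/((x - 3)*(x - 1)) = 5/(x - 1) - 5/(x - 3).
An antiderivative is F(x) = -5*log(x - 3) + 5*log(x - 1).
Then F(5) - F(4) = (log(32)) - (5*log(3)) = -5*log(3) + 5*log(2).

-5*log(3) + 5*log(2)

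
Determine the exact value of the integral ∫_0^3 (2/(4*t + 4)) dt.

log(2)

An antiderivative is F(t) = log(4*t + 4)/2.
Then F(3) - F(0) = (log(4)) - (log(2)) = log(2).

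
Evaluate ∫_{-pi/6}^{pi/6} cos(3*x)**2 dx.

Use the identity cos^2(3*x) = (1 + cos(6*x))/2.
An antiderivative is F(x) = x/2 + sin(6*x)/12.
Then F(pi/6) - F(-pi/6) = (pi/12) - (-pi/12) = pi/6.

pi/6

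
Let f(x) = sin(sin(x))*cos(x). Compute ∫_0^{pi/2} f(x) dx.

Let u = sin(x), so du = cos(x) dx. When x = 0, u = 0; when x = pi/2, u = 1.
The integral becomes ∫ sin(u) du from 0 to 1, with antiderivative -cos(u).
Back in x: F(x) = -cos(sin(x)).
Then F(pi/2) - F(0) = (-cos(1)) - (-1) = 1 - cos(1).

1 - cos(1)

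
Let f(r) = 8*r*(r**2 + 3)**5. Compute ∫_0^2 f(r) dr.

233840/3

Let u = r**2 + 3, so du = 2*r dr. When r = 0, u = 3; when r = 2, u = 7.
The integral becomes 4·∫ u**5 du from 3 to 7, with antiderivative 2*u**6/3.
Back in r: F(r) = 2*(r**2 + 3)**6/3.
Then F(2) - F(0) = (235298/3) - (486) = 233840/3.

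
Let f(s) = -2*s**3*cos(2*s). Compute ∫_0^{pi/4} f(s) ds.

-3/4 - pi**3/64 + 3*pi/8

Integrate by parts 3 times (u = s^3, dv = -2*cos(2*s) ds).
An antiderivative is F(s) = -s**3*sin(2*s) - 3*s**2*cos(2*s)/2 + 3*s*sin(2*s)/2 + 3*cos(2*s)/4.
Then F(pi/4) - F(0) = (pi*(24 - pi**2)/64) - (3/4) = -3/4 - pi**3/64 + 3*pi/8.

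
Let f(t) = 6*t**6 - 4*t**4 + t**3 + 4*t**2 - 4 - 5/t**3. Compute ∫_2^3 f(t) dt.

4115899/2520

By the power rule, an antiderivative is F(t) = 6*t**7/7 - 4*t**5/5 + t**4/4 + 4*t**3/3 - 4*t + 5/(2*t**2).
Then F(3) - F(2) = (2173121/1260) - (76781/840) = 4115899/2520.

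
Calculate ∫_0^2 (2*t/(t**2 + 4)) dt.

log(2)

Let u = t**2 + 4, so du = 2*t dt. When t = 0, u = 4; when t = 2, u = 8.
The integral becomes ∫ 1/u du from 4 to 8, with antiderivative log(u).
Back in t: F(t) = log(t**2 + 4).
Then F(2) - F(0) = (log(8)) - (log(4)) = log(2).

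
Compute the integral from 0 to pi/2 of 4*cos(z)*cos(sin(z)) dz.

4*sin(1)

Let u = sin(z), so du = cos(z) dz. When z = 0, u = 0; when z = pi/2, u = 1.
The integral becomes 4·∫ cos(u) du from 0 to 1, with antiderivative 4*sin(u).
Back in z: F(z) = 4*sin(sin(z)).
Then F(pi/2) - F(0) = (4*sin(1)) - (0) = 4*sin(1).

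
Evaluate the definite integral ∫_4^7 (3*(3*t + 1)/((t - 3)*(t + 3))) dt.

-4*log(7) + 4*log(5) + 14*log(2)

Factor the denominator: t**2 - 9 = (t + 3)(t - 3).
Partial fractions: 3*(3*t + 1)/((t - 3)*(t + 3)) = 4/(t + 3) + 5/(t - 3).
An antiderivative is F(t) = 5*log(t - 3) + 4*log(t + 3).
Then F(7) - F(4) = (4*log(5) + 14*log(2)) - (4*log(7)) = -4*log(7) + 4*log(5) + 14*log(2).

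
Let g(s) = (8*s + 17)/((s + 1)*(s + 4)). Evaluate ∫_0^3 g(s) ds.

-4*log(2) + 5*log(7)

Factor the denominator: s**2 + 5*s + 4 = (s + 4)(s + 1).
Partial fractions: (8*s + 17)/((s + 1)*(s + 4)) = 5/(s + 4) + 3/(s + 1).
An antiderivative is F(s) = 3*log(s + 1) + 5*log(s + 4).
Then F(3) - F(0) = (6*log(2) + 5*log(7)) - (10*log(2)) = -4*log(2) + 5*log(7).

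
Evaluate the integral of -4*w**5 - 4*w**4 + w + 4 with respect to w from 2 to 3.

-18169/30

By the power rule, an antiderivative is F(w) = -2*w**6/3 - 4*w**5/5 + w**2/2 + 4*w.
Then F(3) - F(2) = (-6639/10) - (-874/15) = -18169/30.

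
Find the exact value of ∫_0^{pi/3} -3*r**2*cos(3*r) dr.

2*pi/9

Integrate by parts twice (u = r^2, dv = -3*cos(3*r) dr).
An antiderivative is F(r) = -r**2*sin(3*r) - 2*r*cos(3*r)/3 + 2*sin(3*r)/9.
Then F(pi/3) - F(0) = (2*pi/9) - (0) = 2*pi/9.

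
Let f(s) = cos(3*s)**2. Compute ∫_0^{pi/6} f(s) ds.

pi/12

Use the identity cos^2(3*s) = (1 + cos(6*s))/2.
An antiderivative is F(s) = s/2 + sin(6*s)/12.
Then F(pi/6) - F(0) = (pi/12) - (0) = pi/12.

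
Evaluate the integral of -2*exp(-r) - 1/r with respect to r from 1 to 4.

(-log(4**exp(4)) - 2*exp(3) + 2)*exp(-4)

An antiderivative is F(r) = -log(r) + 2*exp(-r).
Then F(4) - F(1) = ((2 - log(4**exp(4)))*exp(-4)) - (2*exp(-1)) = (-log(4**exp(4)) - 2*exp(3) + 2)*exp(-4).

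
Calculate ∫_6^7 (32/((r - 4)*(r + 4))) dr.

Factor the denominator: r**2 - 16 = (r + 4)(r - 4).
Partial fractions: 32/((r - 4)*(r + 4)) = -4/(r + 4) + 4/(r - 4).
An antiderivative is F(r) = 4*log(r - 4) - 4*log(r + 4).
Then F(7) - F(6) = (-4*log(11) + 4*log(3)) - (-4*log(5)) = -4*log(11) + 4*log(3) + 4*log(5).

-4*log(11) + 4*log(3) + 4*log(5)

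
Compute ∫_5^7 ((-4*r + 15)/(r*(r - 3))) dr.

Factor the denominator: r**2 - 3*r = r(r - 3).
Partial fractions: (-4*r + 15)/(r*(r - 3)) = -5/r + 1/(r - 3).
An antiderivative is F(r) = -5*log(r) + log(r - 3).
Then F(7) - F(5) = (-5*log(7) + 2*log(2)) - (-5*log(5) + log(2)) = -5*log(7) + log(2) + 5*log(5).

-5*log(7) + log(2) + 5*log(5)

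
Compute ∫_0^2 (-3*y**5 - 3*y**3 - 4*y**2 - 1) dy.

By the power rule, an antiderivative is F(y) = -y**6/2 - 3*y**4/4 - 4*y**3/3 - y.
Then F(2) - F(0) = (-170/3) - (0) = -170/3.

-170/3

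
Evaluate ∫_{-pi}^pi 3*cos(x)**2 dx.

3*pi

Use the identity cos^2(x) = (1 + cos(2*x))/2.
An antiderivative is F(x) = 3*x/2 + 3*sin(2*x)/4.
Then F(pi) - F(-pi) = (3*pi/2) - (-3*pi/2) = 3*pi.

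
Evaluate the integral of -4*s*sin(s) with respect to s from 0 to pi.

-4*pi

Integrate by parts once (u = s, dv = -4*sin(s) ds).
An antiderivative is F(s) = 4*s*cos(s) - 4*sin(s).
Then F(pi) - F(0) = (-4*pi) - (0) = -4*pi.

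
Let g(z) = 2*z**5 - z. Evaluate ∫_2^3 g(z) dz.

By the power rule, an antiderivative is F(z) = z**6/3 - z**2/2.
Then F(3) - F(2) = (477/2) - (58/3) = 1315/6.

1315/6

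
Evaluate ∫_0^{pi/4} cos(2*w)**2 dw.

Use the identity cos^2(2*w) = (1 + cos(4*w))/2.
An antiderivative is F(w) = w/2 + sin(4*w)/8.
Then F(pi/4) - F(0) = (pi/8) - (0) = pi/8.

pi/8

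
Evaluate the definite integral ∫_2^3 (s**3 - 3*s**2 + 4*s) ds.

29/4

By the power rule, an antiderivative is F(s) = s**4/4 - s**3 + 2*s**2.
Then F(3) - F(2) = (45/4) - (4) = 29/4.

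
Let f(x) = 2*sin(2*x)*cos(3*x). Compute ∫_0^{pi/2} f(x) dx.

Use the identity sin(2*x)cos(3*x) = [sin(5*x) + sin(-x)]/2.
An antiderivative is F(x) = cos(x) - cos(5*x)/5.
Then F(pi/2) - F(0) = (0) - (4/5) = -4/5.

-4/5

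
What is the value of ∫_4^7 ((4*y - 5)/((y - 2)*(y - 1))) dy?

-2*log(2) + 3*log(5)

Factor the denominator: y**2 - 3*y + 2 = (y - 1)(y - 2).
Partial fractions: (4*y - 5)/((y - 2)*(y - 1)) = 1/(y - 1) + 3/(y - 2).
An antiderivative is F(y) = 3*log(y - 2) + log(y - 1).
Then F(7) - F(4) = (log(2) + log(3) + 3*log(5)) - (log(24)) = -2*log(2) + 3*log(5).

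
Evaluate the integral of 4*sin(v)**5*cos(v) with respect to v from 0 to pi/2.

2/3

Let u = sin(v), so du = cos(v) dv. When v = 0, u = 0; when v = pi/2, u = 1.
The integral becomes 4·∫ u**5 du from 0 to 1, with antiderivative 2*u**6/3.
Back in v: F(v) = 2*sin(v)**6/3.
Then F(pi/2) - F(0) = (2/3) - (0) = 2/3.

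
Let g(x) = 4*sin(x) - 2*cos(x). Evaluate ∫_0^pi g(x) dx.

An antiderivative is F(x) = -2*sin(x) - 4*cos(x).
Then F(pi) - F(0) = (4) - (-4) = 8.

8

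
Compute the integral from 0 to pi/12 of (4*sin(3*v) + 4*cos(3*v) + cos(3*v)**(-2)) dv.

5/3

An antiderivative is F(v) = 4*sin(3*v)/3 - 4*cos(3*v)/3 + tan(3*v)/3.
Then F(pi/12) - F(0) = (1/3) - (-4/3) = 5/3.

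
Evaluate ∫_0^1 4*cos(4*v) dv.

Let u = 4*v, so du = 4 dv. When v = 0, u = 0; when v = 1, u = 4.
The integral becomes ∫ cos(u) du from 0 to 4, with antiderivative sin(u).
Back in v: F(v) = sin(4*v).
Then F(1) - F(0) = (sin(4)) - (0) = sin(4).

sin(4)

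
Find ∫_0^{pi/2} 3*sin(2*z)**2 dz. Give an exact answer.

Use the identity sin^2(2*z) = (1 - cos(4*z))/2.
An antiderivative is F(z) = 3*z/2 - 3*sin(4*z)/8.
Then F(pi/2) - F(0) = (3*pi/4) - (0) = 3*pi/4.

3*pi/4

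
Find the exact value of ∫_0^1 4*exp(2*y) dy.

An antiderivative is F(y) = 2*exp(2*y).
Then F(1) - F(0) = (2*exp(2)) - (2) = -2 + 2*exp(2).

-2 + 2*exp(2)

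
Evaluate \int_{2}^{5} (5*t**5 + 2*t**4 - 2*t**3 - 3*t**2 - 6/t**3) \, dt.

By the power rule, an antiderivative is F(t) = 5*t**6/6 + 2*t**5/5 - t**4/2 - t**3 + 3/t**2.
Then F(5) - F(2) = (1037509/75) - (3053/60) = 1378257/100.

1378257/100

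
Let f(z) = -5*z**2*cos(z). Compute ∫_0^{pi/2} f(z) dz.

10 - 5*pi**2/4

Integrate by parts twice (u = z^2, dv = -5*cos(z) dz).
An antiderivative is F(z) = -5*z**2*sin(z) - 10*z*cos(z) + 10*sin(z).
Then F(pi/2) - F(0) = (10 - 5*pi**2/4) - (0) = 10 - 5*pi**2/4.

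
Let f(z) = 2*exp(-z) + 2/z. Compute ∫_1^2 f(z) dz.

An antiderivative is F(z) = 2*log(z) - 2*exp(-z).
Then F(2) - F(1) = (-2*exp(-2) + 2*log(2)) - (-2*exp(-1)) = -2*exp(-2) + 2*exp(-1) + 2*log(2).

-2*exp(-2) + 2*exp(-1) + 2*log(2)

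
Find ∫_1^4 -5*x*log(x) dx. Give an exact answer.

75/4 - 80*log(2)

Integrate by parts once (u = ln x, dv = -5*x dx).
An antiderivative is F(x) = -5*x**2*(2*log(x) - 1)/4.
Then F(4) - F(1) = (20 - 80*log(2)) - (5/4) = 75/4 - 80*log(2).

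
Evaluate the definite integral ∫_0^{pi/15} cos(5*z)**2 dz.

sqrt(3)/40 + pi/30

Use the identity cos^2(5*z) = (1 + cos(10*z))/2.
An antiderivative is F(z) = z/2 + sin(10*z)/20.
Then F(pi/15) - F(0) = (sqrt(3)/40 + pi/30) - (0) = sqrt(3)/40 + pi/30.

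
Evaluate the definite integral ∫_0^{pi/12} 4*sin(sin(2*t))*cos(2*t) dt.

Let u = sin(2*t), so du = 2*cos(2*t) dt. When t = 0, u = 0; when t = pi/12, u = 1/2.
The integral becomes 2·∫ sin(u) du from 0 to 1/2, with antiderivative -2*cos(u).
Back in t: F(t) = -2*cos(sin(2*t)).
Then F(pi/12) - F(0) = (-2*cos(1/2)) - (-2) = 2 - 2*cos(1/2).

2 - 2*cos(1/2)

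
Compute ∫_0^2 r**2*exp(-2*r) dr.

(-13 + exp(4))*exp(-4)/4

Integrate by parts twice (u = r^2, dv = exp(-2*r) dr).
An antiderivative is F(r) = (-2*r**2 - 2*r - 1)*exp(-2*r)/4.
Then F(2) - F(0) = (-13*exp(-4)/4) - (-1/4) = (-13 + exp(4))*exp(-4)/4.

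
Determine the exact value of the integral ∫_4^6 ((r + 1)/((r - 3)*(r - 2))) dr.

log(81/8)

Factor the denominator: r**2 - 5*r + 6 = (r - 2)(r - 3).
Partial fractions: (r + 1)/((r - 3)*(r - 2)) = -3/(r - 2) + 4/(r - 3).
An antiderivative is F(r) = 4*log(r - 3) - 3*log(r - 2).
Then F(6) - F(4) = (log(81/64)) - (-log(8)) = log(81/8).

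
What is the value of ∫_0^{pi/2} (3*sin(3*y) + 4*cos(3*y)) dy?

-1/3

An antiderivative is F(y) = 4*sin(3*y)/3 - cos(3*y).
Then F(pi/2) - F(0) = (-4/3) - (-1) = -1/3.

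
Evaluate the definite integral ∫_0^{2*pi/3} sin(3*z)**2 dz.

Use the identity sin^2(3*z) = (1 - cos(6*z))/2.
An antiderivative is F(z) = z/2 - sin(6*z)/12.
Then F(2*pi/3) - F(0) = (pi/3) - (0) = pi/3.

pi/3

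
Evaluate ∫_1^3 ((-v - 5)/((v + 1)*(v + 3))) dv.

log(3/8)

Factor the denominator: v**2 + 4*v + 3 = (v + 3)(v + 1).
Partial fractions: (-v - 5)/((v + 1)*(v + 3)) = 1/(v + 3) - 2/(v + 1).
An antiderivative is F(v) = -2*log(v + 1) + log(v + 3).
Then F(3) - F(1) = (log(3/8)) - (0) = log(3/8).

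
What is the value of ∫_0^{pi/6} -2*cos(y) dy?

An antiderivative is F(y) = -2*sin(y).
Then F(pi/6) - F(0) = (-1) - (0) = -1.

-1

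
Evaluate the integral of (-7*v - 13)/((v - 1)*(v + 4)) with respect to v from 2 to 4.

Factor the denominator: v**2 + 3*v - 4 = (v + 4)(v - 1).
Partial fractions: (-7*v - 13)/((v - 1)*(v + 4)) = -3/(v + 4) - 4/(v - 1).
An antiderivative is F(v) = -4*log(v - 1) - 3*log(v + 4).
Then F(4) - F(2) = (-9*log(2) - 4*log(3)) - (-3*log(3) - 3*log(2)) = -6*log(2) - log(3).

-6*log(2) - log(3)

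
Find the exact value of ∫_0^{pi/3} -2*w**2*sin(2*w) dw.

-sqrt(3)*pi/6 - pi**2/18 + 3/4

Integrate by parts twice (u = w^2, dv = -2*sin(2*w) dw).
An antiderivative is F(w) = w**2*cos(2*w) - w*sin(2*w) - cos(2*w)/2.
Then F(pi/3) - F(0) = (-sqrt(3)*pi/6 - pi**2/18 + 1/4) - (-1/2) = -sqrt(3)*pi/6 - pi**2/18 + 3/4.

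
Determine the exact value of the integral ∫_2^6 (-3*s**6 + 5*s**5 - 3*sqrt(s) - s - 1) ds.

By the power rule, an antiderivative is F(s) = -3*s**7/7 + 5*s**6/6 - 2*s**(3/2) - s**2/2 - s.
Then F(6) - F(2) = (-567816/7 - 12*sqrt(6)) - (-4*sqrt(2) - 116/21) = -1703332/21 - 12*sqrt(6) + 4*sqrt(2).

-1703332/21 - 12*sqrt(6) + 4*sqrt(2)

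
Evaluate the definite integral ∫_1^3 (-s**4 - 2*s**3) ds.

By the power rule, an antiderivative is F(s) = -s**5/5 - s**4/2.
Then F(3) - F(1) = (-891/10) - (-7/10) = -442/5.

-442/5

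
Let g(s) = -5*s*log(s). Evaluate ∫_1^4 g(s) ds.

Integrate by parts once (u = ln s, dv = -5*s ds).
An antiderivative is F(s) = -5*s**2*(2*log(s) - 1)/4.
Then F(4) - F(1) = (20 - 80*log(2)) - (5/4) = 75/4 - 80*log(2).

75/4 - 80*log(2)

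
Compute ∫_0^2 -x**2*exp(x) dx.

2 - 2*exp(2)

Integrate by parts twice (u = x^2, dv = -exp(x) dx).
An antiderivative is F(x) = (-x**2 + 2*x - 2)*exp(x).
Then F(2) - F(0) = (-2*exp(2)) - (-2) = 2 - 2*exp(2).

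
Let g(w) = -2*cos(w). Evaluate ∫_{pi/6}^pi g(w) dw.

An antiderivative is F(w) = -2*sin(w).
Then F(pi) - F(pi/6) = (0) - (-1) = 1.

1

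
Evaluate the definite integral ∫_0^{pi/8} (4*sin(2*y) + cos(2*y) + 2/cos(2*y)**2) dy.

An antiderivative is F(y) = sin(2*y)/2 - 2*cos(2*y) + tan(2*y).
Then F(pi/8) - F(0) = (1 - 3*sqrt(2)/4) - (-2) = 3 - 3*sqrt(2)/4.

3 - 3*sqrt(2)/4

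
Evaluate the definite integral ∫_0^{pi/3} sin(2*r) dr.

An antiderivative is F(r) = -cos(2*r)/2.
Then F(pi/3) - F(0) = (1/4) - (-1/2) = 3/4.

3/4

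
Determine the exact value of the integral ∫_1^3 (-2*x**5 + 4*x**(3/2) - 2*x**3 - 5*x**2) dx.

-1638/5 + 72*sqrt(3)/5

By the power rule, an antiderivative is F(x) = -x**6/3 + 8*x**(5/2)/5 - x**4/2 - 5*x**3/3.
Then F(3) - F(1) = (-657/2 + 72*sqrt(3)/5) - (-9/10) = -1638/5 + 72*sqrt(3)/5.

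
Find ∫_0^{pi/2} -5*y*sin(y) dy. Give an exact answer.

-5

Integrate by parts once (u = y, dv = -5*sin(y) dy).
An antiderivative is F(y) = 5*y*cos(y) - 5*sin(y).
Then F(pi/2) - F(0) = (-5) - (0) = -5.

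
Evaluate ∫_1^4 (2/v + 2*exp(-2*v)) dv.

-exp(-8) + exp(-2) + 4*log(2)

An antiderivative is F(v) = 2*log(v) - exp(-2*v).
Then F(4) - F(1) = (-exp(-8) + 4*log(2)) - (-exp(-2)) = -exp(-8) + exp(-2) + 4*log(2).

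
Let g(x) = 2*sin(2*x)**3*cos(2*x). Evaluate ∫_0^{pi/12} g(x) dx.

1/64

Let u = sin(2*x), so du = 2*cos(2*x) dx. When x = 0, u = 0; when x = pi/12, u = 1/2.
The integral becomes ∫ u**3 du from 0 to 1/2, with antiderivative u**4/4.
Back in x: F(x) = sin(2*x)**4/4.
Then F(pi/12) - F(0) = (1/64) - (0) = 1/64.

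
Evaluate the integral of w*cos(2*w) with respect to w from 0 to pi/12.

-1/4 + pi/48 + sqrt(3)/8

Integrate by parts once (u = w, dv = cos(2*w) dw).
An antiderivative is F(w) = w*sin(2*w)/2 + cos(2*w)/4.
Then F(pi/12) - F(0) = (pi/48 + sqrt(3)/8) - (1/4) = -1/4 + pi/48 + sqrt(3)/8.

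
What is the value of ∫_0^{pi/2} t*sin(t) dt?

1

Integrate by parts once (u = t, dv = sin(t) dt).
An antiderivative is F(t) = -t*cos(t) + sin(t).
Then F(pi/2) - F(0) = (1) - (0) = 1.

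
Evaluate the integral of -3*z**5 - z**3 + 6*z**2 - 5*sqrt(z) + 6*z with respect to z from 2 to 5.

By the power rule, an antiderivative is F(z) = -z**6/2 - z**4/4 - 10*z**(3/2)/3 + 2*z**3 + 3*z**2.
Then F(5) - F(2) = (-30575/4 - 50*sqrt(5)/3) - (-20*sqrt(2)/3 - 8) = -30543/4 - 50*sqrt(5)/3 + 20*sqrt(2)/3.

-30543/4 - 50*sqrt(5)/3 + 20*sqrt(2)/3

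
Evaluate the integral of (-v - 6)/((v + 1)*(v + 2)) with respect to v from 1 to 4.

Factor the denominator: v**2 + 3*v + 2 = (v + 2)(v + 1).
Partial fractions: (-v - 6)/((v + 1)*(v + 2)) = 4/(v + 2) - 5/(v + 1).
An antiderivative is F(v) = -5*log(v + 1) + 4*log(v + 2).
Then F(4) - F(1) = (-5*log(5) + 4*log(2) + 4*log(3)) - (log(81/32)) = -5*log(5) + 9*log(2).

-5*log(5) + 9*log(2)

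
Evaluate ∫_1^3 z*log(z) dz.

-2 + 9*log(3)/2

Integrate by parts once (u = ln z, dv = z dz).
An antiderivative is F(z) = z**2*(2*log(z) - 1)/4.
Then F(3) - F(1) = (-9/4 + 9*log(3)/2) - (-1/4) = -2 + 9*log(3)/2.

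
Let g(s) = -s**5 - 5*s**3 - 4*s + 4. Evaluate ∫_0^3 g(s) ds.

-915/4

By the power rule, an antiderivative is F(s) = -s**6/6 - 5*s**4/4 - 2*s**2 + 4*s.
Then F(3) - F(0) = (-915/4) - (0) = -915/4.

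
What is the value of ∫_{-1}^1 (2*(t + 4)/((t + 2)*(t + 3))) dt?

log(81/4)

Factor the denominator: t**2 + 5*t + 6 = (t + 3)(t + 2).
Partial fractions: 2*(t + 4)/((t + 2)*(t + 3)) = -2/(t + 3) + 4/(t + 2).
An antiderivative is F(t) = 4*log(t + 2) - 2*log(t + 3).
Then F(1) - F(-1) = (log(81/16)) - (-log(4)) = log(81/4).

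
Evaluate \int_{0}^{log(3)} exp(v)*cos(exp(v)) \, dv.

-sin(1) + sin(3)

Let u = exp(v), so du = exp(v) dv. When v = 0, u = 1; when v = log(3), u = 3.
The integral becomes ∫ cos(u) du from 1 to 3, with antiderivative sin(u).
Back in v: F(v) = sin(exp(v)).
Then F(log(3)) - F(0) = (sin(3)) - (sin(1)) = -sin(1) + sin(3).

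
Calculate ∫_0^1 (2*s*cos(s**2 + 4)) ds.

Let u = s**2 + 4, so du = 2*s ds. When s = 0, u = 4; when s = 1, u = 5.
The integral becomes ∫ cos(u) du from 4 to 5, with antiderivative sin(u).
Back in s: F(s) = sin(s**2 + 4).
Then F(1) - F(0) = (sin(5)) - (sin(4)) = sin(5) - sin(4).

sin(5) - sin(4)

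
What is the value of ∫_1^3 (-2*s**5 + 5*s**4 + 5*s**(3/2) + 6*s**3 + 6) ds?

18*sqrt(3) + 388/3

By the power rule, an antiderivative is F(s) = -s**6/3 + 2*s**(5/2) + s**5 + 3*s**4/2 + 6*s.
Then F(3) - F(1) = (18*sqrt(3) + 279/2) - (61/6) = 18*sqrt(3) + 388/3.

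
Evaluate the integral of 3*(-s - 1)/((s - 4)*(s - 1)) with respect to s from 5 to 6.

-9*log(2) + 2*log(5)

Factor the denominator: s**2 - 5*s + 4 = (s - 1)(s - 4).
Partial fractions: 3*(-s - 1)/((s - 4)*(s - 1)) = 2/(s - 1) - 5/(s - 4).
An antiderivative is F(s) = -5*log(s - 4) + 2*log(s - 1).
Then F(6) - F(5) = (log(25/32)) - (log(16)) = -9*log(2) + 2*log(5).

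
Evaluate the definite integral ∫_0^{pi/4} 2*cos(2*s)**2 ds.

pi/4

Use the identity cos^2(2*s) = (1 + cos(4*s))/2.
An antiderivative is F(s) = s + sin(4*s)/4.
Then F(pi/4) - F(0) = (pi/4) - (0) = pi/4.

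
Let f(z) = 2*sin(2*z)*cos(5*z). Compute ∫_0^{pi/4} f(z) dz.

Use the identity sin(2*z)cos(5*z) = [sin(7*z) + sin(-3*z)]/2.
An antiderivative is F(z) = cos(3*z)/3 - cos(7*z)/7.
Then F(pi/4) - F(0) = (-5*sqrt(2)/21) - (4/21) = -5*sqrt(2)/21 - 4/21.

-5*sqrt(2)/21 - 4/21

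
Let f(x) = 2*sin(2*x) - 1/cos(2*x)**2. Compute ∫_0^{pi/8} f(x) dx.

An antiderivative is F(x) = -cos(2*x) - tan(2*x)/2.
Then F(pi/8) - F(0) = (-sqrt(2)/2 - 1/2) - (-1) = 1/2 - sqrt(2)/2.

1/2 - sqrt(2)/2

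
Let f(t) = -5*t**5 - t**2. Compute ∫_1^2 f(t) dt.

-329/6

By the power rule, an antiderivative is F(t) = -5*t**6/6 - t**3/3.
Then F(2) - F(1) = (-56) - (-7/6) = -329/6.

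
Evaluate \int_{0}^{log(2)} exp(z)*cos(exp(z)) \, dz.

-sin(1) + sin(2)

Let u = exp(z), so du = exp(z) dz. When z = 0, u = 1; when z = log(2), u = 2.
The integral becomes ∫ cos(u) du from 1 to 2, with antiderivative sin(u).
Back in z: F(z) = sin(exp(z)).
Then F(log(2)) - F(0) = (sin(2)) - (sin(1)) = -sin(1) + sin(2).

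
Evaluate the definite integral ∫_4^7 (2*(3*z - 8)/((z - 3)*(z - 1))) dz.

Factor the denominator: z**2 - 4*z + 3 = (z - 1)(z - 3).
Partial fractions: 2*(3*z - 8)/((z - 3)*(z - 1)) = 5/(z - 1) + 1/(z - 3).
An antiderivative is F(z) = log(z - 3) + 5*log(z - 1).
Then F(7) - F(4) = (7*log(2) + 5*log(3)) - (5*log(3)) = 7*log(2).

7*log(2)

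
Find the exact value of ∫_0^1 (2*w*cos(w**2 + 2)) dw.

-sin(2) + sin(3)

Let u = w**2 + 2, so du = 2*w dw. When w = 0, u = 2; when w = 1, u = 3.
The integral becomes ∫ cos(u) du from 2 to 3, with antiderivative sin(u).
Back in w: F(w) = sin(w**2 + 2).
Then F(1) - F(0) = (sin(3)) - (sin(2)) = -sin(2) + sin(3).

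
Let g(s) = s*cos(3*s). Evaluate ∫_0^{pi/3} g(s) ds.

Integrate by parts once (u = s, dv = cos(3*s) ds).
An antiderivative is F(s) = s*sin(3*s)/3 + cos(3*s)/9.
Then F(pi/3) - F(0) = (-1/9) - (1/9) = -2/9.

-2/9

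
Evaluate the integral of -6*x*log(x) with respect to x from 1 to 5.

36 - 75*log(5)

Integrate by parts once (u = ln x, dv = -6*x dx).
An antiderivative is F(x) = -3*x**2*(2*log(x) - 1)/2.
Then F(5) - F(1) = (75/2 - 75*log(5)) - (3/2) = 36 - 75*log(5).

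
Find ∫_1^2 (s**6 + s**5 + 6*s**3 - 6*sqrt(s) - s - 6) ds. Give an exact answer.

667/14 - 8*sqrt(2)

By the power rule, an antiderivative is F(s) = s**7/7 + s**6/6 + 3*s**4/2 - 4*s**(3/2) - s**2/2 - 6*s.
Then F(2) - F(1) = (818/21 - 8*sqrt(2)) - (-365/42) = 667/14 - 8*sqrt(2).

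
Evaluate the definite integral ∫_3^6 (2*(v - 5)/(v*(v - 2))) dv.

-log(2)

Factor the denominator: v**2 - 2*v = v(v - 2).
Partial fractions: 2*(v - 5)/(v*(v - 2)) = 5/v - 3/(v - 2).
An antiderivative is F(v) = 5*log(v) - 3*log(v - 2).
Then F(6) - F(3) = (-log(2) + 5*log(3)) - (5*log(3)) = -log(2).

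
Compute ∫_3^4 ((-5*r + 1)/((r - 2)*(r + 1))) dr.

log(2/25)

Factor the denominator: r**2 - r - 2 = (r + 1)(r - 2).
Partial fractions: (-5*r + 1)/((r - 2)*(r + 1)) = -2/(r + 1) - 3/(r - 2).
An antiderivative is F(r) = -3*log(r - 2) - 2*log(r + 1).
Then F(4) - F(3) = (-2*log(5) - 3*log(2)) - (-log(16)) = log(2/25).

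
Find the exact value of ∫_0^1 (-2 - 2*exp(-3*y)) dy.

-8/3 + 2*exp(-3)/3

An antiderivative is F(y) = -2*y + 2*exp(-3*y)/3.
Then F(1) - F(0) = (-2 + 2*exp(-3)/3) - (2/3) = -8/3 + 2*exp(-3)/3.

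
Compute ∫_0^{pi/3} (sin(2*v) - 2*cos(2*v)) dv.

An antiderivative is F(v) = -sin(2*v) - cos(2*v)/2.
Then F(pi/3) - F(0) = (1/4 - sqrt(3)/2) - (-1/2) = 3/4 - sqrt(3)/2.

3/4 - sqrt(3)/2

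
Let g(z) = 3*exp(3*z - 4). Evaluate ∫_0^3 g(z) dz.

-(1 - exp(9))*exp(-4)

Let u = 3*z - 4, so du = 3 dz. When z = 0, u = -4; when z = 3, u = 5.
The integral becomes ∫ exp(u) du from -4 to 5, with antiderivative exp(u).
Back in z: F(z) = exp(3*z - 4).
Then F(3) - F(0) = (exp(5)) - (exp(-4)) = -(1 - exp(9))*exp(-4).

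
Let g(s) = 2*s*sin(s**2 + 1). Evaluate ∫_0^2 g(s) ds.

Let u = s**2 + 1, so du = 2*s ds. When s = 0, u = 1; when s = 2, u = 5.
The integral becomes ∫ sin(u) du from 1 to 5, with antiderivative -cos(u).
Back in s: F(s) = -cos(s**2 + 1).
Then F(2) - F(0) = (-cos(5)) - (-cos(1)) = -cos(5) + cos(1).

-cos(5) + cos(1)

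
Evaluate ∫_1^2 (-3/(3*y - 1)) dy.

log(2/5)

An antiderivative is F(y) = -log(3*y - 1).
Then F(2) - F(1) = (-log(5)) - (-log(2)) = log(2/5).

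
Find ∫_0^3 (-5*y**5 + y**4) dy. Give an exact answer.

-5589/10

By the power rule, an antiderivative is F(y) = -5*y**6/6 + y**5/5.
Then F(3) - F(0) = (-5589/10) - (0) = -5589/10.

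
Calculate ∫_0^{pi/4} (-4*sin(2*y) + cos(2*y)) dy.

-3/2

An antiderivative is F(y) = sin(2*y)/2 + 2*cos(2*y).
Then F(pi/4) - F(0) = (1/2) - (2) = -3/2.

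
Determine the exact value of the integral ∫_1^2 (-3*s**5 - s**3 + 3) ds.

By the power rule, an antiderivative is F(s) = -s**6/2 - s**4/4 + 3*s.
Then F(2) - F(1) = (-30) - (9/4) = -129/4.

-129/4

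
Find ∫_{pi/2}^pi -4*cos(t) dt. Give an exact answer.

An antiderivative is F(t) = -4*sin(t).
Then F(pi) - F(pi/2) = (0) - (-4) = 4.

4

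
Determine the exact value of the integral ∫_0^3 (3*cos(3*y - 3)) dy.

sin(6) + sin(3)

Let u = 3*y - 3, so du = 3 dy. When y = 0, u = -3; when y = 3, u = 6.
The integral becomes ∫ cos(u) du from -3 to 6, with antiderivative sin(u).
Back in y: F(y) = sin(3*y - 3).
Then F(3) - F(0) = (sin(6)) - (-sin(3)) = sin(6) + sin(3).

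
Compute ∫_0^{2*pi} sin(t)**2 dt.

Use the identity sin^2(t) = (1 - cos(2*t))/2.
An antiderivative is F(t) = t/2 - sin(2*t)/4.
Then F(2*pi) - F(0) = (pi) - (0) = pi.

pi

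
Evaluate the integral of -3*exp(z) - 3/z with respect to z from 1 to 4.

An antiderivative is F(z) = -3*exp(z) - 3*log(z).
Then F(4) - F(1) = (-3*exp(4) - 3*log(4)) - (-3*exp(1)) = -3*exp(4) - 3*log(4) + 3*exp(1).

-3*exp(4) - 3*log(4) + 3*exp(1)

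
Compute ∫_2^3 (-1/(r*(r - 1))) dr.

log(3/4)

Factor the denominator: r**2 - r = r(r - 1).
Partial fractions: -1/(r*(r - 1)) = 1/r - 1/(r - 1).
An antiderivative is F(r) = log(r) - log(r - 1).
Then F(3) - F(2) = (log(3/2)) - (log(2)) = log(3/4).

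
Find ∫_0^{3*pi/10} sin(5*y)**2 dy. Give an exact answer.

Use the identity sin^2(5*y) = (1 - cos(10*y))/2.
An antiderivative is F(y) = y/2 - sin(10*y)/20.
Then F(3*pi/10) - F(0) = (3*pi/20) - (0) = 3*pi/20.

3*pi/20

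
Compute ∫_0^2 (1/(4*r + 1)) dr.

An antiderivative is F(r) = log(4*r + 1)/4.
Then F(2) - F(0) = (log(3)/2) - (0) = log(3)/2.

log(3)/2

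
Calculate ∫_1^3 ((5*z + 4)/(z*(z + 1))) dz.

log(2) + 4*log(3)

Factor the denominator: z**2 + z = (z + 1)z.
Partial fractions: (5*z + 4)/(z*(z + 1)) = 1/(z + 1) + 4/z.
An antiderivative is F(z) = 4*log(z) + log(z + 1).
Then F(3) - F(1) = (2*log(2) + 4*log(3)) - (log(2)) = log(2) + 4*log(3).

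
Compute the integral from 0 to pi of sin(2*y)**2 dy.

pi/2

Use the identity sin^2(2*y) = (1 - cos(4*y))/2.
An antiderivative is F(y) = y/2 - sin(4*y)/8.
Then F(pi) - F(0) = (pi/2) - (0) = pi/2.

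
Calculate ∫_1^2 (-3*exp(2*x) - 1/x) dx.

An antiderivative is F(x) = -3*exp(2*x)/2 - log(x).
Then F(2) - F(1) = (-3*exp(4)/2 - log(2)) - (-3*exp(2)/2) = -3*exp(4)/2 - log(2) + 3*exp(2)/2.

-3*exp(4)/2 - log(2) + 3*exp(2)/2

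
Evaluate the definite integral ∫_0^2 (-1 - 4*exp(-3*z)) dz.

-10/3 + 4*exp(-6)/3

An antiderivative is F(z) = -z + 4*exp(-3*z)/3.
Then F(2) - F(0) = (-2 + 4*exp(-6)/3) - (4/3) = -10/3 + 4*exp(-6)/3.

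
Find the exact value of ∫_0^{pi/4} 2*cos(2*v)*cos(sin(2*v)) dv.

sin(1)

Let u = sin(2*v), so du = 2*cos(2*v) dv. When v = 0, u = 0; when v = pi/4, u = 1.
The integral becomes ∫ cos(u) du from 0 to 1, with antiderivative sin(u).
Back in v: F(v) = sin(sin(2*v)).
Then F(pi/4) - F(0) = (sin(1)) - (0) = sin(1).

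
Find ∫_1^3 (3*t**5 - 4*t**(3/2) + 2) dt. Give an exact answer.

By the power rule, an antiderivative is F(t) = t**6/2 - 8*t**(5/2)/5 + 2*t.
Then F(3) - F(1) = (741/2 - 72*sqrt(3)/5) - (9/10) = 1848/5 - 72*sqrt(3)/5.

1848/5 - 72*sqrt(3)/5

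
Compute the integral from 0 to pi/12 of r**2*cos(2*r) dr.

-1/8 + pi**2/576 + sqrt(3)*pi/48

Integrate by parts twice (u = r^2, dv = cos(2*r) dr).
An antiderivative is F(r) = r**2*sin(2*r)/2 + r*cos(2*r)/2 - sin(2*r)/4.
Then F(pi/12) - F(0) = (-1/8 + pi**2/576 + sqrt(3)*pi/48) - (0) = -1/8 + pi**2/576 + sqrt(3)*pi/48.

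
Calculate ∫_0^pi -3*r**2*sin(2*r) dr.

Integrate by parts twice (u = r^2, dv = -3*sin(2*r) dr).
An antiderivative is F(r) = 3*r**2*cos(2*r)/2 - 3*r*sin(2*r)/2 - 3*cos(2*r)/4.
Then F(pi) - F(0) = (-3/4 + 3*pi**2/2) - (-3/4) = 3*pi**2/2.

3*pi**2/2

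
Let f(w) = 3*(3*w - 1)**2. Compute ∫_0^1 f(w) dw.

Let u = 3*w - 1, so du = 3 dw. When w = 0, u = -1; when w = 1, u = 2.
The integral becomes ∫ u**2 du from -1 to 2, with antiderivative u**3/3.
Back in w: F(w) = (3*w - 1)**3/3.
Then F(1) - F(0) = (8/3) - (-1/3) = 3.

3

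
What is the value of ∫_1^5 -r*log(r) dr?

6 - 25*log(5)/2

Integrate by parts once (u = ln r, dv = -r dr).
An antiderivative is F(r) = -r**2*(2*log(r) - 1)/4.
Then F(5) - F(1) = (25/4 - 25*log(5)/2) - (1/4) = 6 - 25*log(5)/2.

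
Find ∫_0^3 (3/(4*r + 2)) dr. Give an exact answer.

3*log(7)/4

An antiderivative is F(r) = 3*log(4*r + 2)/4.
Then F(3) - F(0) = (3*log(14)/4) - (3*log(2)/4) = 3*log(7)/4.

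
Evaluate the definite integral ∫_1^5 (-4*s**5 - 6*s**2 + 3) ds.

By the power rule, an antiderivative is F(s) = -2*s**6/3 - 2*s**3 + 3*s.
Then F(5) - F(1) = (-31955/3) - (1/3) = -10652.

-10652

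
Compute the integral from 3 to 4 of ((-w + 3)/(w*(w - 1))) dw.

-8*log(2) + 5*log(3)

Factor the denominator: w**2 - w = w(w - 1).
Partial fractions: (-w + 3)/(w*(w - 1)) = -3/w + 2/(w - 1).
An antiderivative is F(w) = -3*log(w) + 2*log(w - 1).
Then F(4) - F(3) = (log(9/64)) - (log(4/27)) = -8*log(2) + 5*log(3).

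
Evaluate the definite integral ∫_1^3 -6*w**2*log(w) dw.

Integrate by parts once (u = ln w, dv = -6*w**2 dw).
An antiderivative is F(w) = -2*w**3*(3*log(w) - 1)/3.
Then F(3) - F(1) = (18 - 54*log(3)) - (2/3) = 52/3 - 54*log(3).

52/3 - 54*log(3)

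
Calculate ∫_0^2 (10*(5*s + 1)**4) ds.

Let u = 5*s + 1, so du = 5 ds. When s = 0, u = 1; when s = 2, u = 11.
The integral becomes 2·∫ u**4 du from 1 to 11, with antiderivative 2*u**5/5.
Back in s: F(s) = 2*(5*s + 1)**5/5.
Then F(2) - F(0) = (322102/5) - (2/5) = 64420.

64420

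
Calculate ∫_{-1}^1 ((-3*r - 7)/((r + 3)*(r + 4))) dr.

-5*log(5) + 2*log(2) + 5*log(3)

Factor the denominator: r**2 + 7*r + 12 = (r + 4)(r + 3).
Partial fractions: (-3*r - 7)/((r + 3)*(r + 4)) = -5/(r + 4) + 2/(r + 3).
An antiderivative is F(r) = 2*log(r + 3) - 5*log(r + 4).
Then F(1) - F(-1) = (-5*log(5) + 4*log(2)) - (-5*log(3) + 2*log(2)) = -5*log(5) + 2*log(2) + 5*log(3).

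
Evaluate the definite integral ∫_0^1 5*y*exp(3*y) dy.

5/9 + 10*exp(3)/9

Integrate by parts once (u = y, dv = 5*exp(3*y) dy).
An antiderivative is F(y) = (15*y - 5)*exp(3*y)/9.
Then F(1) - F(0) = (10*exp(3)/9) - (-5/9) = 5/9 + 10*exp(3)/9.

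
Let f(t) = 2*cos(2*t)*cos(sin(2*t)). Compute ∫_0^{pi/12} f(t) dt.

sin(1/2)

Let u = sin(2*t), so du = 2*cos(2*t) dt. When t = 0, u = 0; when t = pi/12, u = 1/2.
The integral becomes ∫ cos(u) du from 0 to 1/2, with antiderivative sin(u).
Back in t: F(t) = sin(sin(2*t)).
Then F(pi/12) - F(0) = (sin(1/2)) - (0) = sin(1/2).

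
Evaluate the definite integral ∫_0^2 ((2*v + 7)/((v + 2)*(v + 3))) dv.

Factor the denominator: v**2 + 5*v + 6 = (v + 3)(v + 2).
Partial fractions: (2*v + 7)/((v + 2)*(v + 3)) = -1/(v + 3) + 3/(v + 2).
An antiderivative is F(v) = 3*log(v + 2) - log(v + 3).
Then F(2) - F(0) = (log(64/5)) - (log(8/3)) = log(24/5).

log(24/5)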